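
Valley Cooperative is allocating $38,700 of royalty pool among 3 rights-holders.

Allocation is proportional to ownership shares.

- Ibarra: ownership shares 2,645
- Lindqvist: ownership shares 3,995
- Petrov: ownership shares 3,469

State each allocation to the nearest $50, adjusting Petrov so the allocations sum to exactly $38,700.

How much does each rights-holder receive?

Total ownership shares = 10,109.
Proportional shares: Ibarra 2,645/10,109 × $38,700 = 10,125.78; Lindqvist 3,995/10,109 × $38,700 = 15,293.95; Petrov 3,469/10,109 × $38,700 = 13,280.28.
At nearest $50: Ibarra $10,150; Lindqvist $15,300; Petrov $13,300. Sum = $38,750.
Difference $38,700 − $38,750 = −$50 applied to Petrov: Petrov becomes $13,250.

Ibarra: $10,150 | Lindqvist: $15,300 | Petrov: $13,250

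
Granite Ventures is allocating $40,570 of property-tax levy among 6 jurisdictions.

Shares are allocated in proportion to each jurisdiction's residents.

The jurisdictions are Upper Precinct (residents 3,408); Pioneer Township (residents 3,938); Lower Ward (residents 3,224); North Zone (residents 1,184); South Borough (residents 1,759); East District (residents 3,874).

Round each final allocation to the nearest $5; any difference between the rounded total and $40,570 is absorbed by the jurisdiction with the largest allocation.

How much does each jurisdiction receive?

Total residents = 17,387.
Raw shares: Upper Precinct 3,408/17,387 × $40,570 = 7,952.07; Pioneer Township 3,938/17,387 × $40,570 = 9,188.74; Lower Ward 3,224/17,387 × $40,570 = 7,522.73; North Zone 1,184/17,387 × $40,570 = 2,762.69; South Borough 1,759/17,387 × $40,570 = 4,104.37; East District 3,874/17,387 × $40,570 = 9,039.41.
After rounding ($5): Upper Precinct $7,950; Pioneer Township $9,190; Lower Ward $7,525; North Zone $2,765; South Borough $4,105; East District $9,040. Sum = $40,575.
Difference $40,570 − $40,575 = −$5 applied to largest allocation (Pioneer Township): Pioneer Township becomes $9,185.

Upper Precinct: $7,950 | Pioneer Township: $9,185 | Lower Ward: $7,525 | North Zone: $2,765 | South Borough: $4,105 | East District: $9,040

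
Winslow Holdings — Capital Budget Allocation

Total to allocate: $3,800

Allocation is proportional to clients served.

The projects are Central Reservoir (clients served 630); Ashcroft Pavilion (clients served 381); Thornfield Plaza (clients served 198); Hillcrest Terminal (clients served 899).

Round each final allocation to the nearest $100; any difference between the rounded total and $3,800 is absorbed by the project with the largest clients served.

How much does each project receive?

Central Reservoir: $1,100; Ashcroft Pavilion: $700; Thornfield Plaza: $400; Hillcrest Terminal: $1,600

Clients served total: 630 + 381 + 198 + 899 = 2,108.
Raw shares: Central Reservoir 1,135.67; Ashcroft Pavilion 686.81; Thornfield Plaza 356.93; Hillcrest Terminal 1,620.59.
After rounding ($100): Central Reservoir $1,100; Ashcroft Pavilion $700; Thornfield Plaza $400; Hillcrest Terminal $1,600. Sum = $3,800.
Rounded total matches; no reconciliation needed.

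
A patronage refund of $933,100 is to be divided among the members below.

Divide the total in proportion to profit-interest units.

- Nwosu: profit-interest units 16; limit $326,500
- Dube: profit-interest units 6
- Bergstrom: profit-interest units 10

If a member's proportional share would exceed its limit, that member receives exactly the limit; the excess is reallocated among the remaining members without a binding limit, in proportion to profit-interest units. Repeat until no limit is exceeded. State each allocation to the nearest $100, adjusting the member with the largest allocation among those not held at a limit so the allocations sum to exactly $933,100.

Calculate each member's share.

Nwosu: $326,500; Dube: $227,500; Bergstrom: $379,100

Profit-interest units total: 32.
Pro-rata shares before constraints: Nwosu 466,550.00; Dube 174,956.25; Bergstrom 291,593.75.
Capped: Nwosu ($326,500); balance $606,600 reallocated over remaining profit-interest units 16.
Remaining shares: Dube 227,475.00 → $227,500; Bergstrom 379,125.00 → $379,100.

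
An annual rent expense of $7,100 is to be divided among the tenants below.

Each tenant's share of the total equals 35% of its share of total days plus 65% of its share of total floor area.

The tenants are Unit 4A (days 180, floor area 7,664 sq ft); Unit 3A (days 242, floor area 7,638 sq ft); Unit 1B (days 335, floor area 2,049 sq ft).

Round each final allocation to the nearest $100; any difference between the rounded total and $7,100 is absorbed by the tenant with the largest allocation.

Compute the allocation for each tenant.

Unit 4A: $2,600 · Unit 3A: $2,900 · Unit 1B: $1,600

Totals — days 757, floor area 17,351.
Combined weights (35% days + 65% floor area): Unit 4A 0.3703; Unit 3A 0.3980; Unit 1B 0.2316.
Pro-rata amounts: Unit 4A 2,629.35; Unit 3A 2,825.96; Unit 1B 1,644.69.
Rounded to nearest $100: Unit 4A $2,600; Unit 3A $2,800; Unit 1B $1,600. Sum = $7,000.
Difference $7,100 − $7,000 = +$100 applied to largest allocation (Unit 3A): Unit 3A becomes $2,900.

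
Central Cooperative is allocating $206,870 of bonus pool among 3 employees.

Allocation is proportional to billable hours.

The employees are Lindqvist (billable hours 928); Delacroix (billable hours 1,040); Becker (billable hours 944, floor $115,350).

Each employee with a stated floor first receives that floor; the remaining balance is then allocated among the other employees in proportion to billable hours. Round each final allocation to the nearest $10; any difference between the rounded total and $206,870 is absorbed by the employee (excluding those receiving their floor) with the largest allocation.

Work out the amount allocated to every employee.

Fund the minimums — Becker $115,350. Remaining pool $91,520.
Remaining pool split over remaining billable hours 1,968: Lindqvist 43,155.77 → $43,160; Delacroix 48,364.23 → $48,360.

Lindqvist: $43,160 · Delacroix: $48,360 · Becker: $115,350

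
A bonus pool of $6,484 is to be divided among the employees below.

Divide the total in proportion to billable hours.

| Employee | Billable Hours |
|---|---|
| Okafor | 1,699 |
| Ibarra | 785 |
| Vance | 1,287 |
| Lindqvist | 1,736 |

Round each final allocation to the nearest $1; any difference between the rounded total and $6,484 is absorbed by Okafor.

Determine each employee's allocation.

Okafor: $2,001 · Ibarra: $924 · Vance: $1,515 · Lindqvist: $2,044

Billable hours total: 5,507.
Proportional shares: Okafor 1,699/5,507 × $6,484 = 2,000.42; Ibarra 785/5,507 × $6,484 = 924.27; Vance 1,287/5,507 × $6,484 = 1,515.33; Lindqvist 1,736/5,507 × $6,484 = 2,043.98.
Rounded to nearest $1: Okafor $2,000; Ibarra $924; Vance $1,515; Lindqvist $2,044. Sum = $6,483.
Difference $6,484 − $6,483 = +$1 applied to Okafor: Okafor becomes $2,001.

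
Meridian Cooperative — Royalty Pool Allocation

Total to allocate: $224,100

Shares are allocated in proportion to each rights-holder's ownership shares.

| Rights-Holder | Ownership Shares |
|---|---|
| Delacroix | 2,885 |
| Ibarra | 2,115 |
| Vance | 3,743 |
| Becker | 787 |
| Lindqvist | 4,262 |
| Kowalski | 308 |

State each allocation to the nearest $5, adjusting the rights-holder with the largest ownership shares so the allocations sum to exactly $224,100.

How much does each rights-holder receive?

Total ownership shares = 14,100.
Proportional shares: Delacroix 2,885/14,100 × $224,100 = 45,853.09; Ibarra 2,115/14,100 × $224,100 = 33,615.00; Vance 3,743/14,100 × $224,100 = 59,489.81; Becker 787/14,100 × $224,100 = 12,508.28; Lindqvist 4,262/14,100 × $224,100 = 67,738.60; Kowalski 308/14,100 × $224,100 = 4,895.23.
Rounded to nearest $5: Delacroix $45,855; Ibarra $33,615; Vance $59,490; Becker $12,510; Lindqvist $67,740; Kowalski $4,895. Sum = $224,105.
Difference $224,100 − $224,105 = −$5 applied to largest ownership shares (Lindqvist): Lindqvist becomes $67,735.

Delacroix: $45,855 · Ibarra: $33,615 · Vance: $59,490 · Becker: $12,510 · Lindqvist: $67,735 · Kowalski: $4,895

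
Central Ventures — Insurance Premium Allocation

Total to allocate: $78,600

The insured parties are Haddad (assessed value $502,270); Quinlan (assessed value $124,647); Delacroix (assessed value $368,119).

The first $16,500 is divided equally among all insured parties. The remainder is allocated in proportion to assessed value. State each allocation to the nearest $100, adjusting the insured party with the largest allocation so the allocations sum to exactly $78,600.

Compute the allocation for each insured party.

$16,500 shared equally gives $5,500 per insured party.
Remainder $62,100 by assessed value (total 995,036): Haddad 31,346.57 → $31,300; Quinlan 7,779.19 → $7,800; Delacroix 22,974.23 → $23,000.
Totals: Haddad $5,500 + $31,300 = $36,800; Quinlan $5,500 + $7,800 = $13,300; Delacroix $5,500 + $23,000 = $28,500.

Haddad: $36,800; Quinlan: $13,300; Delacroix: $28,500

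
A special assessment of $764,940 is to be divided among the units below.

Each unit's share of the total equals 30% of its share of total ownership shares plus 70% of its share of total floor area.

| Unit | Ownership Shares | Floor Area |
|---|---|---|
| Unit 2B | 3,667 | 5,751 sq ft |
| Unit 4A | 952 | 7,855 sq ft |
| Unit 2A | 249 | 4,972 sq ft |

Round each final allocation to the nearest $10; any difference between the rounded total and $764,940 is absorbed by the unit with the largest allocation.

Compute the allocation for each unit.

Unit 2B: $338,620; Unit 4A: $271,280; Unit 2A: $155,040

Totals — ownership shares 4,868, floor area 18,578.
Blended shares (30% ownership shares + 70% floor area): Unit 2B 0.4427; Unit 4A 0.3546; Unit 2A 0.2027.
Proportional shares: Unit 2B 338,621.97; Unit 4A 271,276.19; Unit 2A 155,041.84.
Rounded to nearest $10: Unit 2B $338,620; Unit 4A $271,280; Unit 2A $155,040. Sum = $764,940.
Sum already equals the total — no adjustment.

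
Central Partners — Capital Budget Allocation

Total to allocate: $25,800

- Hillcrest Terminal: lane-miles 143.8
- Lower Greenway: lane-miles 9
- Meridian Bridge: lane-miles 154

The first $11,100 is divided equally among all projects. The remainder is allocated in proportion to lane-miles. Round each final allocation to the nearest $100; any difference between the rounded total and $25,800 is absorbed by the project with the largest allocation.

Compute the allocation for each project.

First tranche $11,100 split equally: $3,700 each.
Remainder $14,700 by lane-miles (total 306.8): Hillcrest Terminal 6,890.03 → $6,900; Lower Greenway 431.23 → $400; Meridian Bridge 7,378.75 → $7,400.
Totals: Hillcrest Terminal $3,700 + $6,900 = $10,600; Lower Greenway $3,700 + $400 = $4,100; Meridian Bridge $3,700 + $7,400 = $11,100.

Hillcrest Terminal: $10,600 | Lower Greenway: $4,100 | Meridian Bridge: $11,100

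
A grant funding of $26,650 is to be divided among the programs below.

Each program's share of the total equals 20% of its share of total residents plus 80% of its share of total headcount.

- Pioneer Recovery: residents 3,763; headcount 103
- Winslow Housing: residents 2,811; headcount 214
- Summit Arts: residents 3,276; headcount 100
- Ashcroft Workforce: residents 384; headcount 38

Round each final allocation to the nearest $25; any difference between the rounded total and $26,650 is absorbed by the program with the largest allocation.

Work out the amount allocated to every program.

Pioneer Recovery: $6,775 · Winslow Housing: $11,500 · Summit Arts: $6,400 · Ashcroft Workforce: $1,975

Residents total 10,234; headcount total 455.
Composite weights (20% residents + 80% headcount): Pioneer Recovery 0.2546; Winslow Housing 0.4312; Summit Arts 0.2398; Ashcroft Workforce 0.0743.
Proportional shares: Pioneer Recovery 6,786.10; Winslow Housing 11,491.43; Summit Arts 6,391.90; Ashcroft Workforce 1,980.56.
Rounded to nearest $25: Pioneer Recovery $6,775; Winslow Housing $11,500; Summit Arts $6,400; Ashcroft Workforce $1,975. Sum = $26,650.
Sum already equals the total — no adjustment.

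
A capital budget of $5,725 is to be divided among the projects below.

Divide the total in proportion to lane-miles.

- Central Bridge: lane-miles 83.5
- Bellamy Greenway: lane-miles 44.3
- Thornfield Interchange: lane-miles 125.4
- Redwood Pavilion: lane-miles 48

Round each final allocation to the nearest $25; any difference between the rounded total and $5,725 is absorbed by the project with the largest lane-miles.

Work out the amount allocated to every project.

Lane-miles total: 301.2.
Pro-rata amounts: Central Bridge 83.5/301.2 × $5,725 = 1,587.11; Bellamy Greenway 44.3/301.2 × $5,725 = 842.02; Thornfield Interchange 125.4/301.2 × $5,725 = 2,383.52; Redwood Pavilion 48/301.2 × $5,725 = 912.35.
At nearest $25: Central Bridge $1,575; Bellamy Greenway $850; Thornfield Interchange $2,375; Redwood Pavilion $900. Sum = $5,700.
Difference $5,725 − $5,700 = +$25 applied to largest lane-miles (Thornfield Interchange): Thornfield Interchange becomes $2,400.

Central Bridge: $1,575; Bellamy Greenway: $850; Thornfield Interchange: $2,400; Redwood Pavilion: $900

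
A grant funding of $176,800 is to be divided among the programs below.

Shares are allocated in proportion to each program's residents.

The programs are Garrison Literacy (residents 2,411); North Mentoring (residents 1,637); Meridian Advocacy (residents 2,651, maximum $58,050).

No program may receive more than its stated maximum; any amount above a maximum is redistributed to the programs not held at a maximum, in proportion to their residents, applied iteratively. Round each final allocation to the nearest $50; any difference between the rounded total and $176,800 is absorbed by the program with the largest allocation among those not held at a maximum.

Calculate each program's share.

Residents total: 6,699.
Proportional shares (ignoring caps): Garrison Literacy 63,631.11; North Mentoring 43,203.70; Meridian Advocacy 69,965.19.
Held at cap: Meridian Advocacy ($58,050); remaining pool $118,750 reallocated over remaining residents 4,048.
Remaining shares: Garrison Literacy 70,727.83 → $70,750; North Mentoring 48,022.17 → $48,000.

Garrison Literacy: $70,750; North Mentoring: $48,000; Meridian Advocacy: $58,050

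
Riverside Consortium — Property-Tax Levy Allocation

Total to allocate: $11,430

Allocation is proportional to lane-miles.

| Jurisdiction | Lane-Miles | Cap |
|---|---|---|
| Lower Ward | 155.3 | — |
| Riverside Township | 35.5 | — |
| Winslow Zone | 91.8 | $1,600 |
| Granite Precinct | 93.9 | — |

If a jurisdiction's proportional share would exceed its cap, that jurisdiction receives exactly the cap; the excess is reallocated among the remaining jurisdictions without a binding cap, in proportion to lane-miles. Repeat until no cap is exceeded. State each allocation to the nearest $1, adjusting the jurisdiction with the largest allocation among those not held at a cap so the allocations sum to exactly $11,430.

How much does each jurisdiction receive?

Lane-miles total: 376.5.
Pro-rata shares before constraints: Lower Ward 4,714.69; Riverside Township 1,077.73; Winslow Zone 2,786.92; Granite Precinct 2,850.67.
Capped: Winslow Zone ($1,600); balance $9,830 reallocated over remaining lane-miles 284.7.
Remaining shares: Lower Ward 5,362.13 → $5,362; Riverside Township 1,225.73 → $1,226; Granite Precinct 3,242.14 → $3,242.

Lower Ward: $5,362 | Riverside Township: $1,226 | Winslow Zone: $1,600 | Granite Precinct: $3,242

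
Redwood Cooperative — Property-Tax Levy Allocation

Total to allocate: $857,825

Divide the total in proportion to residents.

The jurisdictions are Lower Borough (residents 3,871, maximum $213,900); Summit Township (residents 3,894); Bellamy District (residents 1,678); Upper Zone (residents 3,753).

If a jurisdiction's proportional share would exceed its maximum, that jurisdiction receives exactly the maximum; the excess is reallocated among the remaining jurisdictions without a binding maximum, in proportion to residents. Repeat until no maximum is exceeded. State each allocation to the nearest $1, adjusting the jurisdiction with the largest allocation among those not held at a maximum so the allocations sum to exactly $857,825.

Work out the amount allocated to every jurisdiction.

Total residents = 13,196.
Proportional shares (ignoring caps): Lower Borough 251,639.93; Summit Township 253,135.08; Bellamy District 109,080.81; Upper Zone 243,969.17.
Held at cap: Lower Borough ($213,900); residual $643,925 reallocated over remaining residents 9,325.
Shares after redistribution: Summit Township 268,894.79 → $268,895; Bellamy District 115,871.97 → $115,872; Upper Zone 259,158.23 → $259,158.

Lower Borough: $213,900 | Summit Township: $268,895 | Bellamy District: $115,872 | Upper Zone: $259,158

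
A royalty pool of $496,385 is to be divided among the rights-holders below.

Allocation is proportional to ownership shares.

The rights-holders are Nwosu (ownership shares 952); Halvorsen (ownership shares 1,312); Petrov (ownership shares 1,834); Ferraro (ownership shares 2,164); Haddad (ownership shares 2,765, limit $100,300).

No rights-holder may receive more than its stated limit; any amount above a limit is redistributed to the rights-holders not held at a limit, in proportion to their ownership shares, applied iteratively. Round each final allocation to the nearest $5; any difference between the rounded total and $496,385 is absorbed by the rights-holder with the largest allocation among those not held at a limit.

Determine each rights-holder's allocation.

Sum of ownership shares: 9,027.
Pro-rata shares before constraints: Nwosu 52,349.45; Halvorsen 72,145.47; Petrov 100,849.68; Ferraro 118,996.03; Haddad 152,044.37.
Cap binds for Haddad ($100,300); remaining pool $396,085 reallocated over remaining ownership shares 6,262.
Shares after redistribution: Nwosu 60,216.05 → $60,215; Halvorsen 82,986.83 → $82,985; Petrov 116,004.45 → $116,005; Ferraro 136,877.67 → $136,880.

Nwosu: $60,215; Halvorsen: $82,985; Petrov: $116,005; Ferraro: $136,880; Haddad: $100,300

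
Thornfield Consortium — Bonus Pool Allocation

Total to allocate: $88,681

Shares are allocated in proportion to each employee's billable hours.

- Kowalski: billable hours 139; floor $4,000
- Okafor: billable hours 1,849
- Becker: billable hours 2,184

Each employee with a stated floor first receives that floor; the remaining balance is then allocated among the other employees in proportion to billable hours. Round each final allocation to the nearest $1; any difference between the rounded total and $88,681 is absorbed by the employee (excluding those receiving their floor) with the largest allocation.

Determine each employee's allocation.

Kowalski: $4,000 · Okafor: $38,823 · Becker: $45,858

Guaranteed amounts: Kowalski $4,000. Balance $84,681.
Balance split over remaining billable hours 4,033: Okafor 38,823.498 → $38,823; Becker 45,857.502 → $45,858.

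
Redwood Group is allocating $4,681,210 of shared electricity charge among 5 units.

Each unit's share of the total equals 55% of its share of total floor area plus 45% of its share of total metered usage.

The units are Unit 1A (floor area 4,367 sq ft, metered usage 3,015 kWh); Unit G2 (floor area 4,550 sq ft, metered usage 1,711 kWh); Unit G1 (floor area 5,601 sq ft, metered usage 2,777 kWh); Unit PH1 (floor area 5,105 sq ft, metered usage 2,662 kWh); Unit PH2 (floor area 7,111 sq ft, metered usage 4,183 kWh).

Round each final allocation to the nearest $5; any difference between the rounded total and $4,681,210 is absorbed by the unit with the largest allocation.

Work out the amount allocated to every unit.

Totals — floor area 26,734, metered usage 14,348.
Composite weights (55% floor area + 45% metered usage): Unit 1A 0.1844; Unit G2 0.1473; Unit G1 0.2023; Unit PH1 0.1885; Unit PH2 0.2775.
Proportional shares: Unit 1A 863,227.95; Unit G2 689,401.43; Unit G1 947,127.84; Unit PH1 882,475.61; Unit PH2 1,298,977.17.
After rounding ($5): Unit 1A $863,230; Unit G2 $689,400; Unit G1 $947,130; Unit PH1 $882,475; Unit PH2 $1,298,975. Sum = $4,681,210.
No rounding difference to absorb.

Unit 1A: $863,230 · Unit G2: $689,400 · Unit G1: $947,130 · Unit PH1: $882,475 · Unit PH2: $1,298,975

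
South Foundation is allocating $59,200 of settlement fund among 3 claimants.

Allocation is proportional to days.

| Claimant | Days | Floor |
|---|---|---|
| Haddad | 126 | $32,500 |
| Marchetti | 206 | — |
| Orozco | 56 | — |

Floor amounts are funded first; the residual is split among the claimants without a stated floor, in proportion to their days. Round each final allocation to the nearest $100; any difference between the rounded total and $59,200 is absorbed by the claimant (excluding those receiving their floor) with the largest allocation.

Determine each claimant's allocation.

Minimums first: Haddad $32,500. Residual $26,700.
Residual split over remaining days 262: Marchetti 20,993.13 → $21,000; Orozco 5,706.87 → $5,700.

Haddad: $32,500 | Marchetti: $21,000 | Orozco: $5,700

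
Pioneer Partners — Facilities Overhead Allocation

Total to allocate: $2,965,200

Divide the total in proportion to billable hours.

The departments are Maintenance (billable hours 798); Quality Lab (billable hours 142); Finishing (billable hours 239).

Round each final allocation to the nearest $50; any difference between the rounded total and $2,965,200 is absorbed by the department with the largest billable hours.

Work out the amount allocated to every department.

Maintenance: $2,006,950; Quality Lab: $357,150; Finishing: $601,100

Sum of billable hours: 1,179.
Pro-rata amounts: Maintenance 798/1,179 × $2,965,200 = 2,006,980.15; Quality Lab 142/1,179 × $2,965,200 = 357,131.81; Finishing 239/1,179 × $2,965,200 = 601,088.04.
After rounding ($50): Maintenance $2,007,000; Quality Lab $357,150; Finishing $601,100. Sum = $2,965,250.
Difference $2,965,200 − $2,965,250 = −$50 applied to largest billable hours (Maintenance): Maintenance becomes $2,006,950.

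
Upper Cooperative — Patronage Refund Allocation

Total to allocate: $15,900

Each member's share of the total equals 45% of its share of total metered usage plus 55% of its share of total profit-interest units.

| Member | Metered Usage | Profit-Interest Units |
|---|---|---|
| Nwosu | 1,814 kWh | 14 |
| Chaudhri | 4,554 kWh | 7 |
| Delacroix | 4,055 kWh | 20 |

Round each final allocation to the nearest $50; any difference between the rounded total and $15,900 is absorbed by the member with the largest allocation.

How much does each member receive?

Metered usage total 10,423; profit-interest units total 41.
Composite weights (45% metered usage + 55% profit-interest units): Nwosu 0.2661; Chaudhri 0.2905; Delacroix 0.4434.
Pro-rata amounts: Nwosu 4,231.34; Chaudhri 4,619.20; Delacroix 7,049.46.
At nearest $50: Nwosu $4,250; Chaudhri $4,600; Delacroix $7,050. Sum = $15,900.
No rounding difference to absorb.

Nwosu: $4,250 · Chaudhri: $4,600 · Delacroix: $7,050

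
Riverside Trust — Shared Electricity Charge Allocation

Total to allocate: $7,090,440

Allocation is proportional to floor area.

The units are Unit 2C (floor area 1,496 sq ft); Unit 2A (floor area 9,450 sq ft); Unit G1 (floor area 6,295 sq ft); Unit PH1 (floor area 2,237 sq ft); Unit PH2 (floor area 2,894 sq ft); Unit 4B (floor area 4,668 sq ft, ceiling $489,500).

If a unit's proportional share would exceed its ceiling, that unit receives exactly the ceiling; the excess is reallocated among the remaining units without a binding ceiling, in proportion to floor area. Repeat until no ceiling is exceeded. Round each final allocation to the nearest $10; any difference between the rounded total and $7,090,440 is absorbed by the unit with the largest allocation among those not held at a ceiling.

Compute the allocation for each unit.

Floor area total: 27,040.
Proportional shares (ignoring caps): Unit 2C 392,281.74; Unit 2A 2,477,982.91; Unit G1 1,650,677.51; Unit PH1 586,587.07; Unit PH2 758,865.88; Unit 4B 1,224,044.89.
Held at cap: Unit 4B ($489,500); balance $6,600,940 reallocated over remaining floor area 22,372.
Shares after redistribution: Unit 2C 441,400.24 → $441,400; Unit 2A 2,788,256.88 → $2,788,260; Unit G1 1,857,362.65 → $1,857,360; Unit PH1 660,034.99 → $660,030; Unit PH2 853,885.23 → $853,890.

Unit 2C: $441,400 | Unit 2A: $2,788,260 | Unit G1: $1,857,360 | Unit PH1: $660,030 | Unit PH2: $853,890 | Unit 4B: $489,500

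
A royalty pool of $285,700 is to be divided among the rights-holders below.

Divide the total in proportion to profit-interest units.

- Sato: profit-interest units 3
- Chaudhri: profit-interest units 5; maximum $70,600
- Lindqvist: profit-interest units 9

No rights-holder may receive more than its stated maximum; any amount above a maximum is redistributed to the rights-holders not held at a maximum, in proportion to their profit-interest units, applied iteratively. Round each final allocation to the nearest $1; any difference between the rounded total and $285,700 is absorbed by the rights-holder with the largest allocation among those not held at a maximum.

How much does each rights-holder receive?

Sato: $53,775; Chaudhri: $70,600; Lindqvist: $161,325

Sum of profit-interest units: 17.
Pro-rata shares before constraints: Sato 50,417.65; Chaudhri 84,029.41; Lindqvist 151,252.94.
Held at cap: Chaudhri ($70,600); residual $215,100 reallocated over remaining profit-interest units 12.
Redistributed shares: Sato 53,775.00 → $53,775; Lindqvist 161,325.00 → $161,325.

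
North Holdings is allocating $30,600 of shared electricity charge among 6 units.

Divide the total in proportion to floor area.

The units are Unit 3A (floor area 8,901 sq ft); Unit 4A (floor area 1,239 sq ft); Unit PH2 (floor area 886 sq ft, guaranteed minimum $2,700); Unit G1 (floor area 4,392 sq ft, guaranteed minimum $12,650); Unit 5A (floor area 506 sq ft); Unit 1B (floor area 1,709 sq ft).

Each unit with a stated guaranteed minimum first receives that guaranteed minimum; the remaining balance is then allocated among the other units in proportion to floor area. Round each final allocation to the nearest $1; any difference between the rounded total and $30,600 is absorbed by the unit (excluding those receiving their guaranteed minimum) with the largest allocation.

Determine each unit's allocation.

Unit 3A: $10,987 | Unit 4A: $1,529 | Unit PH2: $2,700 | Unit G1: $12,650 | Unit 5A: $625 | Unit 1B: $2,109

Minimums first: Unit PH2 $2,700; Unit G1 $12,650. Residual $15,250.
Residual split over remaining floor area 12,355: Unit 3A 10,986.67 → $10,987; Unit 4A 1,529.32 → $1,529; Unit 5A 624.56 → $625; Unit 1B 2,109.45 → $2,109.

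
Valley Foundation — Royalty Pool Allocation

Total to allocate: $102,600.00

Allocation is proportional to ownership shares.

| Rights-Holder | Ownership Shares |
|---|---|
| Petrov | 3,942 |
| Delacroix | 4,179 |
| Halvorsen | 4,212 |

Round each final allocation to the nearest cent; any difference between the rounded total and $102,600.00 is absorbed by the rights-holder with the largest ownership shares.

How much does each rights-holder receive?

Sum of ownership shares: 3,942 + 4,179 + 4,212 = 12,333.
Proportional shares: Petrov 32,794.0647; Delacroix 34,765.7018; Halvorsen 35,040.2335.
Rounded to nearest cent: Petrov $32,794.06; Delacroix $34,765.70; Halvorsen $35,040.23. Sum = $102,599.99.
Difference $102,600.00 − $102,599.99 = +$0.01 applied to largest ownership shares (Halvorsen): Halvorsen becomes $35,040.24.

Petrov: $32,794.06 · Delacroix: $34,765.70 · Halvorsen: $35,040.24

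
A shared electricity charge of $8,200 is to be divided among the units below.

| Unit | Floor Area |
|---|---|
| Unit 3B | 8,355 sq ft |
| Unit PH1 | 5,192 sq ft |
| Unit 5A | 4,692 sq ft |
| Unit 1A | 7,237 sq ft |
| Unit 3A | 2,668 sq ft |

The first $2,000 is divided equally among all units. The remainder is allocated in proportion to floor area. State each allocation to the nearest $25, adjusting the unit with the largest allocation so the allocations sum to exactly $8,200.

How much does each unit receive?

Equal tier: $2,000 ÷ 5 = $400 apiece.
Remainder $6,200 by floor area (total 28,144): Unit 3B 1,840.57 → $1,850; Unit PH1 1,143.77 → $1,150; Unit 5A 1,033.63 → $1,025; Unit 1A 1,594.28 → $1,600; Unit 3A 587.75 → $600.
Rounding difference −$25 on remainder applied to Unit 3B.
Totals: Unit 3B $400 + $1,825 = $2,225; Unit PH1 $400 + $1,150 = $1,550; Unit 5A $400 + $1,025 = $1,425; Unit 1A $400 + $1,600 = $2,000; Unit 3A $400 + $600 = $1,000.

Unit 3B: $2,225; Unit PH1: $1,550; Unit 5A: $1,425; Unit 1A: $2,000; Unit 3A: $1,000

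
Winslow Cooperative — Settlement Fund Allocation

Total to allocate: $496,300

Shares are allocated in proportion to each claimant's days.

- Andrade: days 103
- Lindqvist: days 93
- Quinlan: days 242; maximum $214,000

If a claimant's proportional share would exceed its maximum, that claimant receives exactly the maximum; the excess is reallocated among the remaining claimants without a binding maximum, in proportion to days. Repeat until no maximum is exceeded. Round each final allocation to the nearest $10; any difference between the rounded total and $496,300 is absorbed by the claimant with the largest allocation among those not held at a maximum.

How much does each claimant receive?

Andrade: $148,350; Lindqvist: $133,950; Quinlan: $214,000

Total days = 438.
Proportional shares (ignoring caps): Andrade 116,709.82; Lindqvist 105,378.77; Quinlan 274,211.42.
Held at cap: Quinlan ($214,000); residual $282,300 reallocated over remaining days 196.
Redistributed shares: Andrade 148,351.53 → $148,350; Lindqvist 133,948.47 → $133,950.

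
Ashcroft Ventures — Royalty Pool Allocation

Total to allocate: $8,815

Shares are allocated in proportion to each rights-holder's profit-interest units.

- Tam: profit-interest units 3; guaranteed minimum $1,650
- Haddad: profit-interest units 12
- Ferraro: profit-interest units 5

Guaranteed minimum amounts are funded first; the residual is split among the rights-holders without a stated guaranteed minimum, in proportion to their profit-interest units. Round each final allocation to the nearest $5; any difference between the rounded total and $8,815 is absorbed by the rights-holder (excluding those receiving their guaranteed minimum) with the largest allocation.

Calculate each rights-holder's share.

Fund the minimums — Tam $1,650. Remaining pool $7,165.
Remaining pool split over remaining profit-interest units 17: Haddad 5,057.65 → $5,060; Ferraro 2,107.35 → $2,105.

Tam: $1,650; Haddad: $5,060; Ferraro: $2,105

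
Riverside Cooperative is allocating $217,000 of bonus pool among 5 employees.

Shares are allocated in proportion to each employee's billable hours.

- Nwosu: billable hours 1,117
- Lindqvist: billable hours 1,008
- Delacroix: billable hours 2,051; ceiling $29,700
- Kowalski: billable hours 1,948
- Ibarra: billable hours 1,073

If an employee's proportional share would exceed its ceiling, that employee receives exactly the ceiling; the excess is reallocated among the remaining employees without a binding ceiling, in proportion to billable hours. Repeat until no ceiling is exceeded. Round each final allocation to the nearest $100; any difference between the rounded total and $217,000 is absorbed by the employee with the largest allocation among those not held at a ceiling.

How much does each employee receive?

Nwosu: $40,700; Lindqvist: $36,700; Delacroix: $29,700; Kowalski: $70,800; Ibarra: $39,100

Combined billable hours = 7,197.
Proportional shares (ignoring caps): Nwosu 33,679.17; Lindqvist 30,392.66; Delacroix 61,840.63; Kowalski 58,735.03; Ibarra 32,352.51.
Cap binds for Delacroix ($29,700); balance $187,300 reallocated over remaining billable hours 5,146.
Remaining shares: Nwosu 40,655.67 → $40,700; Lindqvist 36,688.38 → $36,700; Kowalski 70,901.75 → $70,900; Ibarra 39,054.20 → $39,100.
Rounding difference −$100 applied to Kowalski → $70,800.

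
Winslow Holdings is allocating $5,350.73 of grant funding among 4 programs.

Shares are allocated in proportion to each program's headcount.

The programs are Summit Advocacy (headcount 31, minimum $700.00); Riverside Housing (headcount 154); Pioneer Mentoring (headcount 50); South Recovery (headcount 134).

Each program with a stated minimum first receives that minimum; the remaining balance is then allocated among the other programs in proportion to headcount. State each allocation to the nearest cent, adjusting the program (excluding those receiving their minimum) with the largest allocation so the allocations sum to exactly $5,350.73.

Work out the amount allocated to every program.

Summit Advocacy: $700.00; Riverside Housing: $2,118.97; Pioneer Mentoring: $687.98; South Recovery: $1,843.78

Minimums first: Summit Advocacy $700.00. Residual $4,650.73.
Residual split over remaining headcount 338: Riverside Housing 2,118.9717 → $2,118.97; Pioneer Mentoring 687.9778 → $687.98; South Recovery 1,843.7805 → $1,843.78.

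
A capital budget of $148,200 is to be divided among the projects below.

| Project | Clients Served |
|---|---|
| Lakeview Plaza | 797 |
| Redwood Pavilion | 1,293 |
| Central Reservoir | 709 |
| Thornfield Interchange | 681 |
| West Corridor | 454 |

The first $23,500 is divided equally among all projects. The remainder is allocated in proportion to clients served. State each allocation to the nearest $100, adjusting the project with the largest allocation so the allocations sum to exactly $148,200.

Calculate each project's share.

Lakeview Plaza: $30,000 | Redwood Pavilion: $45,600 | Central Reservoir: $27,200 | Thornfield Interchange: $26,300 | West Corridor: $19,100

Equal tier: $23,500 ÷ 5 = $4,700 apiece.
Remainder $124,700 by clients served (total 3,934): Lakeview Plaza 25,263.32 → $25,300; Redwood Pavilion 40,985.54 → $41,000; Central Reservoir 22,473.89 → $22,500; Thornfield Interchange 21,586.35 → $21,600; West Corridor 14,390.90 → $14,400.
Rounding difference −$100 on remainder applied to Redwood Pavilion.
Totals: Lakeview Plaza $4,700 + $25,300 = $30,000; Redwood Pavilion $4,700 + $40,900 = $45,600; Central Reservoir $4,700 + $22,500 = $27,200; Thornfield Interchange $4,700 + $21,600 = $26,300; West Corridor $4,700 + $14,400 = $19,100.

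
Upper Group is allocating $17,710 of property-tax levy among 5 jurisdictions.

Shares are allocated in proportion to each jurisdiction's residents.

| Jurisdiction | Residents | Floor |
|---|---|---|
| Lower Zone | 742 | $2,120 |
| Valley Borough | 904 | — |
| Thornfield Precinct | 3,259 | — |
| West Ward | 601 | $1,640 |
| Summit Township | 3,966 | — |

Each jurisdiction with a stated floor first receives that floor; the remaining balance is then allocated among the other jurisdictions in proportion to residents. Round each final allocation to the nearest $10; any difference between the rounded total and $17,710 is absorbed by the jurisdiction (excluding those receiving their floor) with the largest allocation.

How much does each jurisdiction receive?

Lower Zone: $2,120; Valley Borough: $1,550; Thornfield Precinct: $5,590; West Ward: $1,640; Summit Township: $6,810

Fund the minimums — Lower Zone $2,120; West Ward $1,640. Balance $13,950.
Balance split over remaining residents 8,129: Valley Borough 1,551.33 → $1,550; Thornfield Precinct 5,592.70 → $5,590; Summit Township 6,805.97 → $6,810.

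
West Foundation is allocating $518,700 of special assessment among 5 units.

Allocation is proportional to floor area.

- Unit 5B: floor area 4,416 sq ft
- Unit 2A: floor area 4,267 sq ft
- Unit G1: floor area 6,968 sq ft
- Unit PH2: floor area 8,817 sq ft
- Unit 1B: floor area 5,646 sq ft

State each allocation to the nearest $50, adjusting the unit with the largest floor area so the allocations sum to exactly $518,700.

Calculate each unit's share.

Sum of floor area: 4,416 + 4,267 + 6,968 + 8,817 + 5,646 = 30,114.
Raw shares: Unit 5B 76,063.60; Unit 2A 73,497.14; Unit G1 120,020.64; Unit PH2 151,868.83; Unit 1B 97,249.79.
After rounding ($50): Unit 5B $76,050; Unit 2A $73,500; Unit G1 $120,000; Unit PH2 $151,850; Unit 1B $97,250. Sum = $518,650.
Difference $518,700 − $518,650 = +$50 applied to largest floor area (Unit PH2): Unit PH2 becomes $151,900.

Unit 5B: $76,050; Unit 2A: $73,500; Unit G1: $120,000; Unit PH2: $151,900; Unit 1B: $97,250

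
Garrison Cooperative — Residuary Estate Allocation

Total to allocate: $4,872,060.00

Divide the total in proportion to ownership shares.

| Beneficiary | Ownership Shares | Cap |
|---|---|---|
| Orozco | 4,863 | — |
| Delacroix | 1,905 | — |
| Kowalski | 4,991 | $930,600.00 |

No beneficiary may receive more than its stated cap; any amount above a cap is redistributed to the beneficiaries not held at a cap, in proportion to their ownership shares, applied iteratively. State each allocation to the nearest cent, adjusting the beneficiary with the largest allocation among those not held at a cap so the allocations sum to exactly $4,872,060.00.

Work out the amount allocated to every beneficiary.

Ownership shares total: 11,759.
Proportional shares (ignoring caps): Orozco 2,014,867.5721; Delacroix 789,291.1217; Kowalski 2,067,901.3062.
Capped: Kowalski ($930,600.00); residual $3,941,460.00 reallocated over remaining ownership shares 6,768.
Remaining shares: Orozco 2,832,050.8245 → $2,832,050.82; Delacroix 1,109,409.1755 → $1,109,409.18.

Orozco: $2,832,050.82; Delacroix: $1,109,409.18; Kowalski: $930,600.00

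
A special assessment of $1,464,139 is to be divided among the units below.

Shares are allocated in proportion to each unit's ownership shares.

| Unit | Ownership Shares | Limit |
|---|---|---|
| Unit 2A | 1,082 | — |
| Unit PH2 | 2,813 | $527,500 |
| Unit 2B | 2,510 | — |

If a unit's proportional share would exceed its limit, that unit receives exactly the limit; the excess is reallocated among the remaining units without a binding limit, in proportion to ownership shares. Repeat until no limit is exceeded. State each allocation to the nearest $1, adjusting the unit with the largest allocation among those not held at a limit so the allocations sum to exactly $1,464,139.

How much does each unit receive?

Sum of ownership shares: 6,405.
Proportional shares (ignoring caps): Unit 2A 247,337.77; Unit PH2 643,032.48; Unit 2B 573,768.76.
Held at cap: Unit PH2 ($527,500); residual $936,639 reallocated over remaining ownership shares 3,592.
Shares after redistribution: Unit 2A 282,139.03 → $282,139; Unit 2B 654,499.97 → $654,500.

Unit 2A: $282,139 | Unit PH2: $527,500 | Unit 2B: $654,500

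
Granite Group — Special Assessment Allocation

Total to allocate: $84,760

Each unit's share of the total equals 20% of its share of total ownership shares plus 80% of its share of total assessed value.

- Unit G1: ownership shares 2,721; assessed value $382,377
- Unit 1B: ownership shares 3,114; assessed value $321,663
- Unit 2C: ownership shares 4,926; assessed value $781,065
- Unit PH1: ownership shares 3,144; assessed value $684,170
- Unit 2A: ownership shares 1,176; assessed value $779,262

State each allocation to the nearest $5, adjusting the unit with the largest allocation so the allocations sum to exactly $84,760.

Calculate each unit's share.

Totals — ownership shares 15,081, assessed value 2,948,537.
Blended shares (20% ownership shares + 80% assessed value): Unit G1 0.1398; Unit 1B 0.1286; Unit 2C 0.2772; Unit PH1 0.2273; Unit 2A 0.2270.
Pro-rata amounts: Unit G1 11,852.16; Unit 1B 10,897.67; Unit 2C 23,499.42; Unit PH1 19,268.03; Unit 2A 19,242.72.
At nearest $5: Unit G1 $11,850; Unit 1B $10,900; Unit 2C $23,500; Unit PH1 $19,270; Unit 2A $19,245. Sum = $84,765.
Difference $84,760 − $84,765 = −$5 applied to largest allocation (Unit 2C): Unit 2C becomes $23,495.

Unit G1: $11,850; Unit 1B: $10,900; Unit 2C: $23,495; Unit PH1: $19,270; Unit 2A: $19,245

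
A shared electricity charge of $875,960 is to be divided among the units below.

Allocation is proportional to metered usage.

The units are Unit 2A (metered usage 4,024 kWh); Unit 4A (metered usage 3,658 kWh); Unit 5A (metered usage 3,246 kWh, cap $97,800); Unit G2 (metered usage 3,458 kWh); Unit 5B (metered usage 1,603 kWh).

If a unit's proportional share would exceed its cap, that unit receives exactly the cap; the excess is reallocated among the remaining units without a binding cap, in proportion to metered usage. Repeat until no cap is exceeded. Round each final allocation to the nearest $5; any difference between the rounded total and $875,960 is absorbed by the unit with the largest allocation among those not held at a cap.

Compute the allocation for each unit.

Unit 2A: $245,725; Unit 4A: $223,380; Unit 5A: $97,800; Unit G2: $211,165; Unit 5B: $97,890

Sum of metered usage: 15,989.
Unconstrained shares: Unit 2A 220,455.50; Unit 4A 200,404.13; Unit 5A 177,832.64; Unit G2 189,447.10; Unit 5B 87,820.62.
Held at cap: Unit 5A ($97,800); remaining pool $778,160 reallocated over remaining metered usage 12,743.
Redistributed shares: Unit 2A 245,728.31 → $245,730; Unit 4A 223,378.27 → $223,380; Unit G2 211,165.13 → $211,165; Unit 5B 97,888.29 → $97,890.
Rounding difference −$5 applied to Unit 2A → $245,725.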